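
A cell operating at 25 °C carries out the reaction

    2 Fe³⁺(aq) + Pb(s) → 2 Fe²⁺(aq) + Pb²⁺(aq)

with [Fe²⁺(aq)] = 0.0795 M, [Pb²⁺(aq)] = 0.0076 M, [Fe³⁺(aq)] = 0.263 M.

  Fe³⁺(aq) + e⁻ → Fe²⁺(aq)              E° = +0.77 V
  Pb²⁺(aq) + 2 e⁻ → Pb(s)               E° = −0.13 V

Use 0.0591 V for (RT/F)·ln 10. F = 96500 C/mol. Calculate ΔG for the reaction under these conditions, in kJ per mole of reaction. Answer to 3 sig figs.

−192 kJ/mol

With Fe³⁺/Fe²⁺ reduced at the cathode, E°cell = +0.77 − (−0.13) = +0.90 V and n = 2.
Q = ([Fe²⁺(aq)]^2·[Pb²⁺(aq)]) / [Fe³⁺(aq)]^2 = 0.000694, so log Q = −3.158 and E = +0.90 − (0.0591/2)(−3.158) = +0.9933 V.
Then ΔG = −nFE = −2 × 96500 × +0.9933 J/mol = −192 kJ/mol.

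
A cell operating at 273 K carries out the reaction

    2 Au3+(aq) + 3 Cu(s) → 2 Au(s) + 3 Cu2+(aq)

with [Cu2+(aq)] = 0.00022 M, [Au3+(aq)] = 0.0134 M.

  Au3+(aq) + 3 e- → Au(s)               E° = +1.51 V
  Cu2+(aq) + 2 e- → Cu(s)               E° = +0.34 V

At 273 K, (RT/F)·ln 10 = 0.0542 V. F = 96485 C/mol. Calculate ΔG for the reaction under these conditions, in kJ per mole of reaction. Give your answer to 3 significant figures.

−715 kJ/mol

E°cell = +1.51 − (+0.34) = +1.17 V; the balanced reaction transfers n = 6 electrons.
Q = [Cu2+(aq)]^3 / [Au3+(aq)]^2 = 5.93×10^−8, so log Q = −7.227 and E = +1.17 − (0.0542/6)(−7.227) = +1.2353 V.
Finally ΔG = −nFE = −(6)(96485 C/mol)(+1.2353 V) = −715 kJ/mol.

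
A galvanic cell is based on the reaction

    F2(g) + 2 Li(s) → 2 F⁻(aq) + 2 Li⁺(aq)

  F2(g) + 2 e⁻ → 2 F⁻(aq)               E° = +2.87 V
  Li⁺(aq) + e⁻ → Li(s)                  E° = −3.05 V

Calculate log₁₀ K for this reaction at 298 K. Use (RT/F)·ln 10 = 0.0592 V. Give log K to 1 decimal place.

The F₂/F⁻ couple is reduced (cathode); E°cell = +2.87 − (−3.05) = +5.92 V with n = 2.
At equilibrium E = 0, so log K = nE°cell / 0.0592 = (2)(+5.92) / 0.0592 = 200.0.

log K = 200.0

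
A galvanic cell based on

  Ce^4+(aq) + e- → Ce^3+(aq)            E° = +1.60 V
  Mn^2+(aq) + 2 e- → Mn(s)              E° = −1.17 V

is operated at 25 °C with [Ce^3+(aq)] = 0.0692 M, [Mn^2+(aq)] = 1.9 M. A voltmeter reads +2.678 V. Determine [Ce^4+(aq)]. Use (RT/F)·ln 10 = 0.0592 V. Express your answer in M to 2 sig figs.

With Ce⁴⁺/Ce³⁺ at the cathode and Mn²⁺/Mn at the anode, E°cell = +1.60 − (−1.17) = +2.77 V (n = 2).
Rearranging E = E° − (0.0592/n)·log Q gives log Q = 2(+2.77 − (+2.678))/0.0592 = 3.108.
The balanced reaction is 2 Ce^4+(aq) + Mn(s) → 2 Ce^3+(aq) + Mn^2+(aq), so Q = ([Ce^3+(aq)]^2·[Mn^2+(aq)]) / [Ce^4+(aq)]^2.
Solving for the unknown gives log [Ce^4+(aq)] = −2.575, so [Ce^4+(aq)] ≈ 0.0027 M.

0.0027 M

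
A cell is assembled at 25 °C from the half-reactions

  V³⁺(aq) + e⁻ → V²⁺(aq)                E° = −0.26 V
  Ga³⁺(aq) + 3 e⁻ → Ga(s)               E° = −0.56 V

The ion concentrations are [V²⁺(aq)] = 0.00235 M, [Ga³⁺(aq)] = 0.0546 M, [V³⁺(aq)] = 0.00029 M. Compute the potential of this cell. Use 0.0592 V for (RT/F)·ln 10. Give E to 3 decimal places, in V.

+0.271 V

V³⁺/V²⁺ is reduced (cathode, E° = −0.26 V) and Ga³⁺/Ga is oxidized (anode).
E°cell = E°cat − E°an = −0.26 − (−0.56) = +0.30 V; n = 3.
Balancing gives 3 V³⁺(aq) + Ga(s) → 3 V²⁺(aq) + Ga³⁺(aq); hence Q = ([V²⁺(aq)]^3·[Ga³⁺(aq)]) / [V³⁺(aq)]^3 = 29.1 (log Q = 1.463).
By the Nernst equation, E = +0.30 − (0.0592/3)·(1.463) = +0.271 V.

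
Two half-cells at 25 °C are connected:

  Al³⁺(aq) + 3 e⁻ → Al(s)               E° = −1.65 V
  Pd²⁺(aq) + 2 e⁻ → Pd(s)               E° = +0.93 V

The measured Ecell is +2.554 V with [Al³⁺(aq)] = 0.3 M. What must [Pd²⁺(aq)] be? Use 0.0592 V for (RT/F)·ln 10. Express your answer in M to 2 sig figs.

The Pd²⁺/Pd couple has the larger reduction potential, so it is the cathode: E°cell = +0.93 − (−1.65) = +2.58 V and n = 6.
Since E = E° − (0.0592/n)·log Q, log Q = n(E° − E)/0.0592 = 2.635.
For 3 Pd²⁺(aq) + 2 Al(s) → 3 Pd(s) + 2 Al³⁺(aq), the reaction quotient is Q = [Al³⁺(aq)]^2 / [Pd²⁺(aq)]^3.
Solving for the unknown gives log [Pd²⁺(aq)] = −1.227, so [Pd²⁺(aq)] ≈ 0.059 M.

0.059 M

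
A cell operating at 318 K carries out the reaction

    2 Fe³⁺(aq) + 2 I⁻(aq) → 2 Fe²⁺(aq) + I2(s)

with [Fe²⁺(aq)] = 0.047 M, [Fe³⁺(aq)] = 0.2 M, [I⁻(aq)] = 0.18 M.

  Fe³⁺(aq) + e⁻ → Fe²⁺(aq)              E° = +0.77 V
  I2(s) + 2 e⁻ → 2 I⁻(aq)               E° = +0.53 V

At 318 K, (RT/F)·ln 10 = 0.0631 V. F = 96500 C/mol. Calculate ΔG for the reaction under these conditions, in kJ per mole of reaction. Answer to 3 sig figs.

The standard cell potential is +0.77 − (+0.53) = +0.24 V, with n = 2 electrons in the balanced equation.
The reaction quotient is [Fe²⁺(aq)]^2 / ([Fe³⁺(aq)]^2·[I⁻(aq)]^2) = 1.7; by Nernst, E = +0.24 − (0.0631/2)(0.232) = +0.2327 V.
ΔG = −nFE = −(2)(96500)(+0.2327) J/mol = −44.9 kJ/mol.

−44.9 kJ/mol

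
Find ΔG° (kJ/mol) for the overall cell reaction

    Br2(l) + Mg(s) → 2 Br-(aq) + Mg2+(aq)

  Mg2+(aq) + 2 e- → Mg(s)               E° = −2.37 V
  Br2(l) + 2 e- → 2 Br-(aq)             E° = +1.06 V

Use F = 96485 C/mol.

In the reaction as written Br2(l) is reduced, so the Br₂/Br⁻ couple is the cathode and Mg²⁺/Mg is the anode.
E°cell = +1.06 − (−2.37) = +3.43 V; balancing electrons gives n = 2.
ΔG° = −nFE°cell = −(2)(96485)(+3.43) J/mol = −662 kJ/mol.

−662 kJ/mol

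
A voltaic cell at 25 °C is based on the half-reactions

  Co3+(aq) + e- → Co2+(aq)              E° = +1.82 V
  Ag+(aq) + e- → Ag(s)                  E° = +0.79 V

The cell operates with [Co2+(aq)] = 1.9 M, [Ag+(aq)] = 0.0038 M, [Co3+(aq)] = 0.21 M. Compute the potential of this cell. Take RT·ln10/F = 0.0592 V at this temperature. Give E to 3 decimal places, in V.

+1.117 V

Co³⁺/Co²⁺ is reduced (cathode, E° = +1.82 V) and Ag⁺/Ag is oxidized (anode).
E°cell = E°cat − E°an = +1.82 − (+0.79) = +1.03 V; n = 1.
Balancing gives Co3+(aq) + Ag(s) → Co2+(aq) + Ag+(aq); hence Q = ([Co2+(aq)]·[Ag+(aq)]) / [Co3+(aq)] = 0.0344 (log Q = −1.464).
E = E° − (0.0592/n)·log Q = +1.03 − (0.0592/1)(−1.464) = +1.117 V.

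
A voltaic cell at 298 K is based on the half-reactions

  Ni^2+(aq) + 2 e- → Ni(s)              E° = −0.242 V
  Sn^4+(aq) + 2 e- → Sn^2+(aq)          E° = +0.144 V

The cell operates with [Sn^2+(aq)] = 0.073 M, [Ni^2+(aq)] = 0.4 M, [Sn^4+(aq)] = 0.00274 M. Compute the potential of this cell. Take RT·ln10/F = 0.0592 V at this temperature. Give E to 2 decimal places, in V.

+0.36 V

The Sn⁴⁺/Sn²⁺ couple has the more positive E°, so it is the cathode; Ni²⁺/Ni is the anode.
E°cell = +0.144 − (−0.242) = +0.386 V, with n = 2 electrons transferred.
For the overall reaction Sn^4+(aq) + Ni(s) → Sn^2+(aq) + Ni^2+(aq), Q = ([Sn^2+(aq)]·[Ni^2+(aq)]) / [Sn^4+(aq)] = 10.7, giving log Q = 1.028.
E = E° − (0.0592/n)·log Q = +0.386 − (0.0592/2)(1.028) = +0.36 V.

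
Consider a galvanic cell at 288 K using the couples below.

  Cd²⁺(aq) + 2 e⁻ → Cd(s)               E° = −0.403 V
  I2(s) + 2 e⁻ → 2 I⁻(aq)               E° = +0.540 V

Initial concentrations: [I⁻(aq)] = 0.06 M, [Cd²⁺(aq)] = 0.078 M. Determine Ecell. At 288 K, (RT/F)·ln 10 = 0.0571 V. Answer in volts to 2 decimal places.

+1.04 V

I₂/I⁻ is reduced (cathode, E° = +0.540 V) and Cd²⁺/Cd is oxidized (anode).
The standard potential is +0.540 − (−0.403) = +0.943 V and the balanced reaction transfers n = 2 electrons.
The balanced reaction is I2(s) + Cd(s) → 2 I⁻(aq) + Cd²⁺(aq), so Q = [I⁻(aq)]^2·[Cd²⁺(aq)] = 0.000281 and log Q = −3.552.
By the Nernst equation, E = +0.943 − (0.0571/2)·(−3.552) = +1.04 V.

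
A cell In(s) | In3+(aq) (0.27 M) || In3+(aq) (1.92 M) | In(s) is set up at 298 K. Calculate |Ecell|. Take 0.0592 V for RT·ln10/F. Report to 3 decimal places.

For a concentration cell E°cell = 0, since both electrodes use the same couple.
The compartment with the higher In3+(aq) concentration (1.92 M) acts as the cathode; ions are reduced there and produced at the dilute (0.27 M) anode.
With n = 3, Ecell = −(0.0592/3)·log([dilute]/[conc]) = −(0.0592/3)·log(0.27/1.92) = +0.017 V.

0.017 V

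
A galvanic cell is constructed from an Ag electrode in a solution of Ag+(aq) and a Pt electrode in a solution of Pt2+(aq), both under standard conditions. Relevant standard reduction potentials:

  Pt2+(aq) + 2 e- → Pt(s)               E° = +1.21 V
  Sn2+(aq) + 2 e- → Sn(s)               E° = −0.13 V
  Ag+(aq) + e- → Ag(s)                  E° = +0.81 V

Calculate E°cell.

+0.40 V

The Pt²⁺/Pt couple has the higher E°, so Pt ion is reduced (cathode) and Ag is oxidized (anode).
E°cell = E°(cathode) − E°(anode) = +1.21 − (+0.81) = +0.40 V.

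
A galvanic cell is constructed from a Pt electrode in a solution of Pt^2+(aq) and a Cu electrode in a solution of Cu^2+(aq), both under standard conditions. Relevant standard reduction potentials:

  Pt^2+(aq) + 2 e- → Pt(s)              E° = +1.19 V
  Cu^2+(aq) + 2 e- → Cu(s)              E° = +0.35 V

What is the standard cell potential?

Of the two couples in this cell, the one with the more positive reduction potential is reduced at the cathode: here that is Pt²⁺/Pt (+1.19 V); Cu²⁺/Cu (+0.35 V) is the anode.
E°cell = E°(cathode) − E°(anode) = +1.19 − (+0.35) = +0.84 V.

+0.84 V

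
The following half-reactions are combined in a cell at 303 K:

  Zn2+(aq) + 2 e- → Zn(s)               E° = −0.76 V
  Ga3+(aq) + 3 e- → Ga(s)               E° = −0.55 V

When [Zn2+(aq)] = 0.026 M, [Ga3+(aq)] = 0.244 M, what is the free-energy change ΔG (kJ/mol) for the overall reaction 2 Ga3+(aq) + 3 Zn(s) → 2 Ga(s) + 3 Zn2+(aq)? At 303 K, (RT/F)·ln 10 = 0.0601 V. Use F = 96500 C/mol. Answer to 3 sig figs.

E°cell = −0.55 − (−0.76) = +0.21 V; the balanced reaction transfers n = 6 electrons.
The reaction quotient is [Zn2+(aq)]^3 / [Ga3+(aq)]^2 = 0.000295; by Nernst, E = +0.21 − (0.0601/6)(−3.530) = +0.2454 V.
Finally ΔG = −nFE = −(6)(96500 C/mol)(+0.2454 V) = −142 kJ/mol.

−142 kJ/mol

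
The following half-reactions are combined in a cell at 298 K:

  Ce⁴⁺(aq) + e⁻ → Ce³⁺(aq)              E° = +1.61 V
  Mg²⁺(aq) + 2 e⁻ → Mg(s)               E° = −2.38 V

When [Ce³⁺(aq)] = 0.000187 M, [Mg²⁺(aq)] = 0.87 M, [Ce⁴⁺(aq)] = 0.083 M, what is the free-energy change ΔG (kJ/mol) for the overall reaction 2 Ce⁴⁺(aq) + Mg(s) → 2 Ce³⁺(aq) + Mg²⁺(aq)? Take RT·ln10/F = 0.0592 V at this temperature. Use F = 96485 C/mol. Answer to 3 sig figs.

E°cell = +1.61 − (−2.38) = +3.99 V; the balanced reaction transfers n = 2 electrons.
The reaction quotient is ([Ce³⁺(aq)]^2·[Mg²⁺(aq)]) / [Ce⁴⁺(aq)]^2 = 4.42×10^−6; by Nernst, E = +3.99 − (0.0592/2)(−5.355) = +4.1485 V.
Then ΔG = −nFE = −2 × 96485 × +4.1485 J/mol = −801 kJ/mol.

−801 kJ/mol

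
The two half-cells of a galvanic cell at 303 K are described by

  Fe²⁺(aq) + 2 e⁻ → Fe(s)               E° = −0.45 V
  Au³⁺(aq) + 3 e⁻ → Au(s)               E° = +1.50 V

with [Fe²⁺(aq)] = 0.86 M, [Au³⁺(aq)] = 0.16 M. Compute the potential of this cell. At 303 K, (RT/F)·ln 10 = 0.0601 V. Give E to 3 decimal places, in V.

+1.936 V

Au³⁺/Au is reduced (cathode, E° = +1.50 V) and Fe²⁺/Fe is oxidized (anode).
E°cell = +1.50 − (−0.45) = +1.95 V, with n = 6 electrons transferred.
The balanced reaction is 2 Au³⁺(aq) + 3 Fe(s) → 2 Au(s) + 3 Fe²⁺(aq), so Q = [Fe²⁺(aq)]^3 / [Au³⁺(aq)]^2 = 24.8 and log Q = 1.395.
By the Nernst equation, E = +1.95 − (0.0601/6)·(1.395) = +1.936 V.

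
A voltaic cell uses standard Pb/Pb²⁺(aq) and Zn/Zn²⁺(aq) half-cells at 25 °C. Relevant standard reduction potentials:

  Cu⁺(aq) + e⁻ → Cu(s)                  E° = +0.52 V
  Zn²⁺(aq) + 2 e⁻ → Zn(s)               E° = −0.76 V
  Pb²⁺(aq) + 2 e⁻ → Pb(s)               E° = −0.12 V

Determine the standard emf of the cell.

The Pb²⁺/Pb couple has the higher E°, so Pb ion is reduced (cathode) and Zn is oxidized (anode).
E°cell = E°(cathode) − E°(anode) = −0.12 − (−0.76) = +0.64 V.

+0.64 V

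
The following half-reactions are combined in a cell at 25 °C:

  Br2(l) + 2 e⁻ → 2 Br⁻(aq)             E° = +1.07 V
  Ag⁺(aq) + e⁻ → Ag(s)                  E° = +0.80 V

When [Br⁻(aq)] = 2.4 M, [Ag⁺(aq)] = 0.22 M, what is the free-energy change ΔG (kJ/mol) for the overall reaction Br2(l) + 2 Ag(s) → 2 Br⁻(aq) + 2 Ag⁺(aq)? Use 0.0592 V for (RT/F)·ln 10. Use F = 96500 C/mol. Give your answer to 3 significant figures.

E°cell = +1.07 − (+0.80) = +0.27 V; the balanced reaction transfers n = 2 electrons.
Q = [Br⁻(aq)]^2·[Ag⁺(aq)]^2 = 0.279, so log Q = −0.555 and E = +0.27 − (0.0592/2)(−0.555) = +0.2864 V.
Then ΔG = −nFE = −2 × 96500 × +0.2864 J/mol = −55.3 kJ/mol.

−55.3 kJ/mol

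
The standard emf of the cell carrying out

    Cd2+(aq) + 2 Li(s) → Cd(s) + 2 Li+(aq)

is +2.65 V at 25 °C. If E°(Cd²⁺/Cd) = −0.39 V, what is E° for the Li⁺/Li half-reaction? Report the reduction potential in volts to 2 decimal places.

−3.04 V

In the reaction as written the Cd²⁺/Cd couple is reduced (cathode) and Li⁺/Li is oxidized (anode), so E°cell = E°(Cd²⁺/Cd) − E°(Li⁺/Li).
E°(Li⁺/Li) = E°(cathode) − E°cell = −0.39 − (+2.65) = −3.04 V.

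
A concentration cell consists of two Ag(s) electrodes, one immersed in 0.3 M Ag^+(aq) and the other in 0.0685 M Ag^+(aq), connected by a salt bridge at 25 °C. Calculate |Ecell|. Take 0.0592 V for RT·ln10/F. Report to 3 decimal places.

For a concentration cell E°cell = 0, since both electrodes use the same couple.
The compartment with the higher Ag^+(aq) concentration (0.3 M) acts as the cathode; ions are reduced there and produced at the dilute (0.0685 M) anode.
With n = 1, Ecell = −(0.0592/1)·log([dilute]/[conc]) = −(0.0592/1)·log(0.0685/0.3) = +0.038 V.

0.038 V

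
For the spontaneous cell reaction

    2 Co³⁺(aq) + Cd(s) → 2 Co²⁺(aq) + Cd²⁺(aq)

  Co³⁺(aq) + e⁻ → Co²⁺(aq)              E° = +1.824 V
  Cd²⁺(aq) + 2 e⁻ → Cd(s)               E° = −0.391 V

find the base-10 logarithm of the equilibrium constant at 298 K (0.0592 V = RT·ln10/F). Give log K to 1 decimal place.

The Co³⁺/Co²⁺ couple is reduced (cathode); E°cell = +1.824 − (−0.391) = +2.215 V with n = 2.
At equilibrium E = 0, so log K = nE°cell / 0.0592 = (2)(+2.215) / 0.0592 = 74.8.

log K = 74.8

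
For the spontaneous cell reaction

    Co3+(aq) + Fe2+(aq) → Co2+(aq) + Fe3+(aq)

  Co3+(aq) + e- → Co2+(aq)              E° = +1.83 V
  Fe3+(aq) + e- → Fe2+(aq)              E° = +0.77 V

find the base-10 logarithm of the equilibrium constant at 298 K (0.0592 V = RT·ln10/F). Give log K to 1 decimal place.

The Co³⁺/Co²⁺ couple is reduced (cathode); E°cell = +1.83 − (+0.77) = +1.06 V with n = 1.
At equilibrium E = 0, so log K = nE°cell / 0.0592 = (1)(+1.06) / 0.0592 = 17.9.

log K = 17.9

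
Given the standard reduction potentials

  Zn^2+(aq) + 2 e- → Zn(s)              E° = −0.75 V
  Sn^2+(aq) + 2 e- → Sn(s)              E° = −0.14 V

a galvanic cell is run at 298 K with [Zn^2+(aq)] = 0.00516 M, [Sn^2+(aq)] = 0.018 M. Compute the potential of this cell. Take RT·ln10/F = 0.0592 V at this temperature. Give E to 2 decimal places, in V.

+0.63 V

Sn²⁺/Sn is reduced (cathode, E° = −0.14 V) and Zn²⁺/Zn is oxidized (anode).
The standard potential is −0.14 − (−0.75) = +0.61 V and the balanced reaction transfers n = 2 electrons.
Balancing gives Sn^2+(aq) + Zn(s) → Sn(s) + Zn^2+(aq); hence Q = [Zn^2+(aq)] / [Sn^2+(aq)] = 0.287 (log Q = −0.543).
E = E° − (0.0592/n)·log Q = +0.61 − (0.0592/2)(−0.543) = +0.63 V.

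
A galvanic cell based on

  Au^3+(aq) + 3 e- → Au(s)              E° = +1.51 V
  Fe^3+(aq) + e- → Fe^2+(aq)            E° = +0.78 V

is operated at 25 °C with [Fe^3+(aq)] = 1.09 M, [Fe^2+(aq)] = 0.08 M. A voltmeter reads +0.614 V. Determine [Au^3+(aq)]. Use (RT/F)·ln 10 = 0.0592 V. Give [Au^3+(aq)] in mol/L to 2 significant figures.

0.0033 M

The Au³⁺/Au couple has the larger reduction potential, so it is the cathode: E°cell = +1.51 − (+0.78) = +0.73 V and n = 3.
Rearranging E = E° − (0.0592/n)·log Q gives log Q = 3(+0.73 − (+0.614))/0.0592 = 5.878.
The balanced reaction is Au^3+(aq) + 3 Fe^2+(aq) → Au(s) + 3 Fe^3+(aq), so Q = [Fe^3+(aq)]^3 / ([Au^3+(aq)]·[Fe^2+(aq)]^3).
Isolating [Au^3+(aq)] in Q = 10^{5.878} yields log [Au^3+(aq)] = −2.475, i.e. 0.0033 M.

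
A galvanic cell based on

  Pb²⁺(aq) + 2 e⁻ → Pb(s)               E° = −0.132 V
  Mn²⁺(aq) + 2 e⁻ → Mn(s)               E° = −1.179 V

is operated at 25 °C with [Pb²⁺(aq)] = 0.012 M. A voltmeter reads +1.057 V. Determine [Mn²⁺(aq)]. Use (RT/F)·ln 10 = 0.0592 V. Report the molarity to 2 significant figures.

With Pb²⁺/Pb at the cathode and Mn²⁺/Mn at the anode, E°cell = −0.132 − (−1.179) = +1.047 V (n = 2).
From the Nernst equation, log Q = n(E° − E)/0.0592 = 2·(+1.047 − (+1.057))/0.0592 = −0.338.
Balancing electrons gives Pb²⁺(aq) + Mn(s) → Pb(s) + Mn²⁺(aq); thus Q = [Mn²⁺(aq)] / [Pb²⁺(aq)].
Solving for the unknown gives log [Mn²⁺(aq)] = −2.259, so [Mn²⁺(aq)] ≈ 0.0055 M.

0.0055 M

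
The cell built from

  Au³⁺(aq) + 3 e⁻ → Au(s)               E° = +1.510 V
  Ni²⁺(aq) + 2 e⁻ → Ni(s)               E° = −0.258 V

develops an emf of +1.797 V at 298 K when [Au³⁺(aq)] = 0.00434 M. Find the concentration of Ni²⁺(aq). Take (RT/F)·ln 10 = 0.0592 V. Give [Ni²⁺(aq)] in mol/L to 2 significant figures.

Au³⁺/Au is the cathode (higher E°); E°cell = +1.510 − (−0.258) = +1.768 V with n = 6.
Since E = E° − (0.0592/n)·log Q, log Q = n(E° − E)/0.0592 = −2.939.
Balancing electrons gives 2 Au³⁺(aq) + 3 Ni(s) → 2 Au(s) + 3 Ni²⁺(aq); thus Q = [Ni²⁺(aq)]^3 / [Au³⁺(aq)]^2.
Isolating [Ni²⁺(aq)] in Q = 10^{−2.939} yields log [Ni²⁺(aq)] = −2.555, i.e. 0.0028 M.

0.0028 M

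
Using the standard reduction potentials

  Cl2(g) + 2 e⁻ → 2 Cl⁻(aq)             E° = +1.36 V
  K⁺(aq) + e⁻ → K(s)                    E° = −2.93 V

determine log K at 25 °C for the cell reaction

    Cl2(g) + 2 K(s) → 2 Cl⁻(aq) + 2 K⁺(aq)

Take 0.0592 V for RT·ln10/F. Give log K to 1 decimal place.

The Cl₂/Cl⁻ couple is reduced (cathode); E°cell = +1.36 − (−2.93) = +4.29 V with n = 2.
At equilibrium E = 0, so log K = nE°cell / 0.0592 = (2)(+4.29) / 0.0592 = 144.9.

log K = 144.9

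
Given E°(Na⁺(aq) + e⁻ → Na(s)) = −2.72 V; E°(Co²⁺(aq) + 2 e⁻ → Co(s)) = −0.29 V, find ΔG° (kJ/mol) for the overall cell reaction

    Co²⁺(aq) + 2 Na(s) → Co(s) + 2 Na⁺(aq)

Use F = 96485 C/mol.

−469 kJ/mol

In the reaction as written Co²⁺(aq) is reduced, so the Co²⁺/Co couple is the cathode and Na⁺/Na is the anode.
E°cell = −0.29 − (−2.72) = +2.43 V; balancing electrons gives n = 2.
ΔG° = −nFE°cell = −(2)(96485)(+2.43) J/mol = −469 kJ/mol.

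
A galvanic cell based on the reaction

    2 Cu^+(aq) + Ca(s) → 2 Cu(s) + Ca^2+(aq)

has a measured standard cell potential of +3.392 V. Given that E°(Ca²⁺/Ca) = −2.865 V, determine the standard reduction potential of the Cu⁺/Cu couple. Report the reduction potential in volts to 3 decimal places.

+0.527 V

In the reaction as written the Cu⁺/Cu couple is reduced (cathode) and Ca²⁺/Ca is oxidized (anode), so E°cell = E°(Cu⁺/Cu) − E°(Ca²⁺/Ca).
E°(Cu⁺/Cu) = E°cell + E°(anode) = +3.392 + (−2.865) = +0.527 V.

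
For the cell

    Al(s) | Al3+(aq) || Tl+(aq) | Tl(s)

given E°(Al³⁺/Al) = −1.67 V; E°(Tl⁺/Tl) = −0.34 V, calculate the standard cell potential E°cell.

By convention the left-hand electrode in cell notation is the anode (oxidation) and the right-hand electrode is the cathode (reduction).
E°cell = E°(right) − E°(left) = −0.34 − (−1.67) = +1.33 V.

+1.33 V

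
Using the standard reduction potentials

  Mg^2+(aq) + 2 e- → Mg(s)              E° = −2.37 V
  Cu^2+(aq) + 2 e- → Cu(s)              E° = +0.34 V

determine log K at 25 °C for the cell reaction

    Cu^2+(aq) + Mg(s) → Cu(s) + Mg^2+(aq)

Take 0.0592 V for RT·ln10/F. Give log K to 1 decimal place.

log K = 91.6

The Cu²⁺/Cu couple is reduced (cathode); E°cell = +0.34 − (−2.37) = +2.71 V with n = 2.
At equilibrium E = 0, so log K = nE°cell / 0.0592 = (2)(+2.71) / 0.0592 = 91.6.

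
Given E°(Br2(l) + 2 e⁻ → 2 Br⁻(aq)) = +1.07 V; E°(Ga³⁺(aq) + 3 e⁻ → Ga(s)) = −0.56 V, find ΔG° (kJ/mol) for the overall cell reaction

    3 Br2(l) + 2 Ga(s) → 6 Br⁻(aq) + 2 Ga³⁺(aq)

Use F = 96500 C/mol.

In the reaction as written Br2(l) is reduced, so the Br₂/Br⁻ couple is the cathode and Ga³⁺/Ga is the anode.
E°cell = +1.07 − (−0.56) = +1.63 V; balancing electrons gives n = 6.
ΔG° = −nFE°cell = −(6)(96500)(+1.63) J/mol = −944 kJ/mol.

−944 kJ/mol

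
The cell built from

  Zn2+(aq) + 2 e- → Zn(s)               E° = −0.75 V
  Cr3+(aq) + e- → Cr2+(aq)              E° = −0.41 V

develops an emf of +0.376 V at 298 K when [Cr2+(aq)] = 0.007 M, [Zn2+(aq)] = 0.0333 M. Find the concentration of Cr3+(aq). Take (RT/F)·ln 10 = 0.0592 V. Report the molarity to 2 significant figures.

0.0052 M

The Cr³⁺/Cr²⁺ couple has the larger reduction potential, so it is the cathode: E°cell = −0.41 − (−0.75) = +0.34 V and n = 2.
Since E = E° − (0.0592/n)·log Q, log Q = n(E° − E)/0.0592 = −1.216.
For 2 Cr3+(aq) + Zn(s) → 2 Cr2+(aq) + Zn2+(aq), the reaction quotient is Q = ([Cr2+(aq)]^2·[Zn2+(aq)]) / [Cr3+(aq)]^2.
Substituting the known concentrations and solving, log [Cr3+(aq)] = −2.286 and [Cr3+(aq)] = 0.0052 M.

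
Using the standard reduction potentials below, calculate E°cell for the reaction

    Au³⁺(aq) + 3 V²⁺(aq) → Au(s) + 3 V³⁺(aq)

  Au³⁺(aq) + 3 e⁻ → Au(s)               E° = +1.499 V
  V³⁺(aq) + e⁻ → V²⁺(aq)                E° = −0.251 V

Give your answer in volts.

+1.750 V

Au³⁺(aq) gains electrons, so the Au³⁺/Au couple is the cathode; the V³⁺/V²⁺ couple is the anode.
E°cell = E°(cathode) − E°(anode) = +1.499 − (−0.251) = +1.750 V.
The positive value indicates the reaction is spontaneous as written.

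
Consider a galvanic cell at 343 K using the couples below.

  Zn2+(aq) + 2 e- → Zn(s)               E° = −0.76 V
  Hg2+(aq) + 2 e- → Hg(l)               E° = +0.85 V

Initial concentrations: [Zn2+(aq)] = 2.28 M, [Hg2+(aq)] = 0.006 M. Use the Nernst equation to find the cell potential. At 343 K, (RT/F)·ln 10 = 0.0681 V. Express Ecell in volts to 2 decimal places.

Hg²⁺/Hg is reduced (cathode, E° = +0.85 V) and Zn²⁺/Zn is oxidized (anode).
E°cell = +0.85 − (−0.76) = +1.61 V, with n = 2 electrons transferred.
For the overall reaction Hg2+(aq) + Zn(s) → Hg(l) + Zn2+(aq), Q = [Zn2+(aq)] / [Hg2+(aq)] = 380, giving log Q = 2.580.
E = E° − (0.0681/n)·log Q = +1.61 − (0.0681/2)(2.580) = +1.52 V.

+1.52 V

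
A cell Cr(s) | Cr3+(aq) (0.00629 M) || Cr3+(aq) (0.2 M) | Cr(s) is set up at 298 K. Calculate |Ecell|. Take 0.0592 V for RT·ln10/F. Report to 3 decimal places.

0.030 V

For a concentration cell E°cell = 0, since both electrodes use the same couple.
The compartment with the higher Cr3+(aq) concentration (0.2 M) acts as the cathode; ions are reduced there and produced at the dilute (0.00629 M) anode.
With n = 3, Ecell = −(0.0592/3)·log([dilute]/[conc]) = −(0.0592/3)·log(0.00629/0.2) = +0.030 V.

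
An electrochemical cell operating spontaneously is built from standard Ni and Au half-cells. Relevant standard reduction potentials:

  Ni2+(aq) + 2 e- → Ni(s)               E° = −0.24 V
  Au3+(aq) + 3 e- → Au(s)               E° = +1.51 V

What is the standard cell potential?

The Au³⁺/Au couple has the higher E°, so Au ion is reduced (cathode) and Ni is oxidized (anode).
E°cell = E°(cathode) − E°(anode) = +1.51 − (−0.24) = +1.75 V.

+1.75 V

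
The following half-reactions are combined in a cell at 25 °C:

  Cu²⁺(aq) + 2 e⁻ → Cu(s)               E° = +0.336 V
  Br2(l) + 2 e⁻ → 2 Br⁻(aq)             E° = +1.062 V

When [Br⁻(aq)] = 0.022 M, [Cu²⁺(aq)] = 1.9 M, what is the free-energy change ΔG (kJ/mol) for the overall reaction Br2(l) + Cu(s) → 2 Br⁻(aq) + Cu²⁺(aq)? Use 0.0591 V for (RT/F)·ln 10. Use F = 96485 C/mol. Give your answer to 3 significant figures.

−157 kJ/mol

E°cell = +1.062 − (+0.336) = +0.726 V; the balanced reaction transfers n = 2 electrons.
Q = [Br⁻(aq)]^2·[Cu²⁺(aq)] = 0.00092, so log Q = −3.036 and E = +0.726 − (0.0591/2)(−3.036) = +0.8157 V.
ΔG = −nFE = −(2)(96485)(+0.8157) J/mol = −157 kJ/mol.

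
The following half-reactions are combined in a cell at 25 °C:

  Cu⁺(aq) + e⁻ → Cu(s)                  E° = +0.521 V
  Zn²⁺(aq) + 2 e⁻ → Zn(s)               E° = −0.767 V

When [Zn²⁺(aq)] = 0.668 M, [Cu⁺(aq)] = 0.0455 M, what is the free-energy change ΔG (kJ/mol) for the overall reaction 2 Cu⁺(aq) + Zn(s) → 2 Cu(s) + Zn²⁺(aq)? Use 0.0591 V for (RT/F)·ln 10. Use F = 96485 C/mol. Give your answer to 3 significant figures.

−234 kJ/mol

The standard cell potential is +0.521 − (−0.767) = +1.288 V, with n = 2 electrons in the balanced equation.
Here Q = [Zn²⁺(aq)] / [Cu⁺(aq)]^2 = 323 (log Q = 2.509), giving E = +1.288 − (0.0591/2)·(2.509) = +1.2139 V.
Finally ΔG = −nFE = −(2)(96485 C/mol)(+1.2139 V) = −234 kJ/mol.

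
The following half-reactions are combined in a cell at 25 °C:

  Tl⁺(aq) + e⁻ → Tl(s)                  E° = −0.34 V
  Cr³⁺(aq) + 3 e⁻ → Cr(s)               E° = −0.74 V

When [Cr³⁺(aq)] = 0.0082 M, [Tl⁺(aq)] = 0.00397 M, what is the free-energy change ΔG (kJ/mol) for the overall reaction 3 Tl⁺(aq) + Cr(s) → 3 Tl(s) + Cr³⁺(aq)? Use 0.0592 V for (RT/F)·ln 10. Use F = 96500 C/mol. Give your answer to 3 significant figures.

With Tl⁺/Tl reduced at the cathode, E°cell = −0.34 − (−0.74) = +0.40 V and n = 3.
The reaction quotient is [Cr³⁺(aq)] / [Tl⁺(aq)]^3 = 1.31×10^5; by Nernst, E = +0.40 − (0.0592/3)(5.117) = +0.2990 V.
Then ΔG = −nFE = −3 × 96500 × +0.2990 J/mol = −86.6 kJ/mol.

−86.6 kJ/mol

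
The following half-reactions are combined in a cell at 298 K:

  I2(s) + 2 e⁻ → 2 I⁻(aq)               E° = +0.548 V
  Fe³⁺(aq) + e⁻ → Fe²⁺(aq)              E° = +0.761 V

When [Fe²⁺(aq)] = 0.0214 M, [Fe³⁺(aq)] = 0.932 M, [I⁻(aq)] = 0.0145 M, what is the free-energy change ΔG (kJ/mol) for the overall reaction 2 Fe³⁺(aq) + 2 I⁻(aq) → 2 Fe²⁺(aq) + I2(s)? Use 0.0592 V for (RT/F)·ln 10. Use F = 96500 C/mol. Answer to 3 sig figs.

−38.8 kJ/mol

With Fe³⁺/Fe²⁺ reduced at the cathode, E°cell = +0.761 − (+0.548) = +0.213 V and n = 2.
The reaction quotient is [Fe²⁺(aq)]^2 / ([Fe³⁺(aq)]^2·[I⁻(aq)]^2) = 2.51; by Nernst, E = +0.213 − (0.0592/2)(0.399) = +0.2012 V.
ΔG = −nFE = −(2)(96500)(+0.2012) J/mol = −38.8 kJ/mol.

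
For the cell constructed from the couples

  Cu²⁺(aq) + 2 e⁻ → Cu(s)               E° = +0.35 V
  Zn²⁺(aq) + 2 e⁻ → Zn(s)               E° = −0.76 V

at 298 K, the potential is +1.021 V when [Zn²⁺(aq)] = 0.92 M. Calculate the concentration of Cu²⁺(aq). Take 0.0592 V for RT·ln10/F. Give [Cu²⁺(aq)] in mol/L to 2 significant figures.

The Cu²⁺/Cu couple has the larger reduction potential, so it is the cathode: E°cell = +0.35 − (−0.76) = +1.11 V and n = 2.
Rearranging E = E° − (0.0592/n)·log Q gives log Q = 2(+1.11 − (+1.021))/0.0592 = 3.007.
The balanced reaction is Cu²⁺(aq) + Zn(s) → Cu(s) + Zn²⁺(aq), so Q = [Zn²⁺(aq)] / [Cu²⁺(aq)].
Solving for the unknown gives log [Cu²⁺(aq)] = −3.043, so [Cu²⁺(aq)] ≈ 0.00091 M.

0.00091 M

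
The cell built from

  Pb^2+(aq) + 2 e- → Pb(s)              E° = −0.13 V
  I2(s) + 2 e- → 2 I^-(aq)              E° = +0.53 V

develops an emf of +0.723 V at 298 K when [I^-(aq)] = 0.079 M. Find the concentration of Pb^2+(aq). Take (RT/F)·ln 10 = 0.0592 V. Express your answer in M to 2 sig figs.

1.2 M

I₂/I⁻ is the cathode (higher E°); E°cell = +0.53 − (−0.13) = +0.66 V with n = 2.
Rearranging E = E° − (0.0592/n)·log Q gives log Q = 2(+0.66 − (+0.723))/0.0592 = −2.128.
Balancing electrons gives I2(s) + Pb(s) → 2 I^-(aq) + Pb^2+(aq); thus Q = [I^-(aq)]^2·[Pb^2+(aq)].
Solving for the unknown gives log [Pb^2+(aq)] = 0.077, so [Pb^2+(aq)] ≈ 1.2 M.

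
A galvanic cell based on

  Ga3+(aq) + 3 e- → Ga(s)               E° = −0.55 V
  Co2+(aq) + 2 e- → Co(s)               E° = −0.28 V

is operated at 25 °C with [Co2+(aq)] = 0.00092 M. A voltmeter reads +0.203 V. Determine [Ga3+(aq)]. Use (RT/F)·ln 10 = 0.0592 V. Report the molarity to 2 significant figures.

0.069 M

With Co²⁺/Co at the cathode and Ga³⁺/Ga at the anode, E°cell = −0.28 − (−0.55) = +0.27 V (n = 6).
Since E = E° − (0.0592/n)·log Q, log Q = n(E° − E)/0.0592 = 6.791.
Balancing electrons gives 3 Co2+(aq) + 2 Ga(s) → 3 Co(s) + 2 Ga3+(aq); thus Q = [Ga3+(aq)]^2 / [Co2+(aq)]^3.
Substituting the known concentrations and solving, log [Ga3+(aq)] = −1.159 and [Ga3+(aq)] = 0.069 M.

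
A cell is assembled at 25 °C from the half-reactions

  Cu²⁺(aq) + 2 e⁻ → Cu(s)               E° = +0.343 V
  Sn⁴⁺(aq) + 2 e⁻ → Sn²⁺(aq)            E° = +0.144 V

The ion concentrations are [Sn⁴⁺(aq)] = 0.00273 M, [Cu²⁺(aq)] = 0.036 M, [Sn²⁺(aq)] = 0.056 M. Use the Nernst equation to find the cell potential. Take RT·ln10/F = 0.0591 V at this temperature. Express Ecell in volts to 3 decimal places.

+0.195 V

The Cu²⁺/Cu couple has the more positive E°, so it is the cathode; Sn⁴⁺/Sn²⁺ is the anode.
E°cell = E°cat − E°an = +0.343 − (+0.144) = +0.199 V; n = 2.
The balanced reaction is Cu²⁺(aq) + Sn²⁺(aq) → Cu(s) + Sn⁴⁺(aq), so Q = [Sn⁴⁺(aq)] / ([Cu²⁺(aq)]·[Sn²⁺(aq)]) = 1.35 and log Q = 0.132.
Applying E = E° − (RT ln10/nF)·log Q gives +0.199 − (0.0591/2)(0.132) = +0.195 V.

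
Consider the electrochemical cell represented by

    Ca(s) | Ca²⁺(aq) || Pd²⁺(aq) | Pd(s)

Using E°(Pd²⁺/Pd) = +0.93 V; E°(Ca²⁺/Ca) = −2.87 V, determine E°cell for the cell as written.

By convention the left-hand electrode in cell notation is the anode (oxidation) and the right-hand electrode is the cathode (reduction).
E°cell = E°(right) − E°(left) = +0.93 − (−2.87) = +3.80 V.

+3.80 V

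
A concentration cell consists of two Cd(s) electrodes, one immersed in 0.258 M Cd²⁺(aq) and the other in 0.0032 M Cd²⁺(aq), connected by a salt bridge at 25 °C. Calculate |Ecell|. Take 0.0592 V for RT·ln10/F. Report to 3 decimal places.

For a concentration cell E°cell = 0, since both electrodes use the same couple.
The compartment with the higher Cd²⁺(aq) concentration (0.258 M) acts as the cathode; ions are reduced there and produced at the dilute (0.0032 M) anode.
With n = 2, Ecell = −(0.0592/2)·log([dilute]/[conc]) = −(0.0592/2)·log(0.0032/0.258) = +0.056 V.

0.056 V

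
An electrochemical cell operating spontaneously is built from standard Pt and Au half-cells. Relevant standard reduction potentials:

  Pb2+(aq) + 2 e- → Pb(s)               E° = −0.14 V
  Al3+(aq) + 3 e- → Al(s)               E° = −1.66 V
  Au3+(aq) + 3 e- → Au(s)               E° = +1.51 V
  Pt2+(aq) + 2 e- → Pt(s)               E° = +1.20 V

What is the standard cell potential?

+0.31 V

Of the two couples in this cell, the one with the more positive reduction potential is reduced at the cathode: here that is Au³⁺/Au (+1.51 V); Pt²⁺/Pt (+1.20 V) is the anode.
E°cell = E°(cathode) − E°(anode) = +1.51 − (+1.20) = +0.31 V.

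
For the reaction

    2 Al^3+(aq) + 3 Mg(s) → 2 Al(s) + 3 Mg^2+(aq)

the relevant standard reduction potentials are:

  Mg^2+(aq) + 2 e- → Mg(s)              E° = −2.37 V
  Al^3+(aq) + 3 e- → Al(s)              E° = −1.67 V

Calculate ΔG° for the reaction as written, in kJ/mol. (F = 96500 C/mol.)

In the reaction as written Al^3+(aq) is reduced, so the Al³⁺/Al couple is the cathode and Mg²⁺/Mg is the anode.
E°cell = −1.67 − (−2.37) = +0.70 V; balancing electrons gives n = 6.
ΔG° = −nFE°cell = −(6)(96500)(+0.70) J/mol = −405 kJ/mol.

−405 kJ/mol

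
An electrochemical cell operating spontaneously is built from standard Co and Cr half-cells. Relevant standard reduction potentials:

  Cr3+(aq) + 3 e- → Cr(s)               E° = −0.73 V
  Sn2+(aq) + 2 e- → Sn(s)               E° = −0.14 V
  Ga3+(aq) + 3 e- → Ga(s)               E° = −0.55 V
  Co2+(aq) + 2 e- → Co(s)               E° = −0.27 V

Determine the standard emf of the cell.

Of the two couples in this cell, the one with the more positive reduction potential is reduced at the cathode: here that is Co²⁺/Co (−0.27 V); Cr³⁺/Cr (−0.73 V) is the anode.
E°cell = E°(cathode) − E°(anode) = −0.27 − (−0.73) = +0.46 V.

+0.46 V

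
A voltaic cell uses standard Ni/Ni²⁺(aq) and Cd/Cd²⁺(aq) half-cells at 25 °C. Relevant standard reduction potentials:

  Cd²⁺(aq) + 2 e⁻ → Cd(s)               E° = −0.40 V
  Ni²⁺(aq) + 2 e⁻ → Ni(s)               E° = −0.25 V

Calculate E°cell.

+0.15 V

Of the two couples in this cell, the one with the more positive reduction potential is reduced at the cathode: here that is Ni²⁺/Ni (−0.25 V); Cd²⁺/Cd (−0.40 V) is the anode.
E°cell = E°(cathode) − E°(anode) = −0.25 − (−0.40) = +0.15 V.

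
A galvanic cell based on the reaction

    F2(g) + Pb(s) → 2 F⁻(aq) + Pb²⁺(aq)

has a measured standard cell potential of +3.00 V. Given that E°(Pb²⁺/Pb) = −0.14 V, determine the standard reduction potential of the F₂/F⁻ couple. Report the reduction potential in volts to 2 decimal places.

+2.86 V

In the reaction as written the F₂/F⁻ couple is reduced (cathode) and Pb²⁺/Pb is oxidized (anode), so E°cell = E°(F₂/F⁻) − E°(Pb²⁺/Pb).
E°(F₂/F⁻) = E°cell + E°(anode) = +3.00 + (−0.14) = +2.86 V.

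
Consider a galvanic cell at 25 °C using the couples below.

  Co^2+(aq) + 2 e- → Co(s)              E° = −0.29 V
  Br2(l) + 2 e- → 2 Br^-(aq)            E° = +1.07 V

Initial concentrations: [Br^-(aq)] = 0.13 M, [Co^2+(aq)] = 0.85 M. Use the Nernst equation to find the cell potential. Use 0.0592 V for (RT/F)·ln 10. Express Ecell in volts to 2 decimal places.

Since E°(Br₂/Br⁻) > E°(Co²⁺/Co), Br₂/Br⁻ serves as the cathode.
E°cell = +1.07 − (−0.29) = +1.36 V, with n = 2 electrons transferred.
Balancing gives Br2(l) + Co(s) → 2 Br^-(aq) + Co^2+(aq); hence Q = [Br^-(aq)]^2·[Co^2+(aq)] = 0.0144 (log Q = −1.843).
Applying E = E° − (RT ln10/nF)·log Q gives +1.36 − (0.0592/2)(−1.843) = +1.41 V.

+1.41 V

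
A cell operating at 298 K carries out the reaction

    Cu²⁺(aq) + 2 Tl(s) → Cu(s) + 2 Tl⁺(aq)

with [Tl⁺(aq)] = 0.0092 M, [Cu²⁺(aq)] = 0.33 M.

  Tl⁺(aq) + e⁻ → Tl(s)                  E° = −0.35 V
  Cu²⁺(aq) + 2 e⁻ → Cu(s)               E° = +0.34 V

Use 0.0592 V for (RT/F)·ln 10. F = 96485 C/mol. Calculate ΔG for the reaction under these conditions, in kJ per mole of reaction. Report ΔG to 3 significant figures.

The standard cell potential is +0.34 − (−0.35) = +0.69 V, with n = 2 electrons in the balanced equation.
Here Q = [Tl⁺(aq)]^2 / [Cu²⁺(aq)] = 0.000256 (log Q = −3.591), giving E = +0.69 − (0.0592/2)·(−3.591) = +0.7963 V.
Finally ΔG = −nFE = −(2)(96485 C/mol)(+0.7963 V) = −154 kJ/mol.

−154 kJ/mol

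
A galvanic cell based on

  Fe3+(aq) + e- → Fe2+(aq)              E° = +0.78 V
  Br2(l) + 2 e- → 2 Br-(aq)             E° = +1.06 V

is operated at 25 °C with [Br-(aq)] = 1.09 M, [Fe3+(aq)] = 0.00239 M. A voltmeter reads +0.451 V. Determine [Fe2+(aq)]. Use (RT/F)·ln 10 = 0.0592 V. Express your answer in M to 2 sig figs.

The Br₂/Br⁻ couple has the larger reduction potential, so it is the cathode: E°cell = +1.06 − (+0.78) = +0.28 V and n = 2.
Rearranging E = E° − (0.0592/n)·log Q gives log Q = 2(+0.28 − (+0.451))/0.0592 = −5.777.
For Br2(l) + 2 Fe2+(aq) → 2 Br-(aq) + 2 Fe3+(aq), the reaction quotient is Q = ([Br-(aq)]^2·[Fe3+(aq)]^2) / [Fe2+(aq)]^2.
Isolating [Fe2+(aq)] in Q = 10^{−5.777} yields log [Fe2+(aq)] = 0.304, i.e. 2.0 M.

2.0 M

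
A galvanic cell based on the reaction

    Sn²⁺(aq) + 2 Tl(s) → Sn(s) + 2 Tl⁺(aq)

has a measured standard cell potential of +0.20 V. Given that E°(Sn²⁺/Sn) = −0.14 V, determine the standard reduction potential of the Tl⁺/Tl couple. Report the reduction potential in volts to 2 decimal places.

−0.34 V

In the reaction as written the Sn²⁺/Sn couple is reduced (cathode) and Tl⁺/Tl is oxidized (anode), so E°cell = E°(Sn²⁺/Sn) − E°(Tl⁺/Tl).
E°(Tl⁺/Tl) = E°(cathode) − E°cell = −0.14 − (+0.20) = −0.34 V.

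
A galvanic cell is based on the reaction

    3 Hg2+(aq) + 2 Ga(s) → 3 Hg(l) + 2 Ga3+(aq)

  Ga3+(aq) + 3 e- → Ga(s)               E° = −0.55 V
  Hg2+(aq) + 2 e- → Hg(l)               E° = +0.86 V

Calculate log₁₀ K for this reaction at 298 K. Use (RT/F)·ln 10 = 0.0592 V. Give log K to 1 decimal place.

The Hg²⁺/Hg couple is reduced (cathode); E°cell = +0.86 − (−0.55) = +1.41 V with n = 6.
At equilibrium E = 0, so log K = nE°cell / 0.0592 = (6)(+1.41) / 0.0592 = 142.9.

log K = 142.9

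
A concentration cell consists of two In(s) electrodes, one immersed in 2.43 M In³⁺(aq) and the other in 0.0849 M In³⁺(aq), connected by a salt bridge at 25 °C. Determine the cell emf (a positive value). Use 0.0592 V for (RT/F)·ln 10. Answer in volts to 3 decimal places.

0.029 V

For a concentration cell E°cell = 0, since both electrodes use the same couple.
The compartment with the higher In³⁺(aq) concentration (2.43 M) acts as the cathode; ions are reduced there and produced at the dilute (0.0849 M) anode.
With n = 3, Ecell = −(0.0592/3)·log([dilute]/[conc]) = −(0.0592/3)·log(0.0849/2.43) = +0.029 V.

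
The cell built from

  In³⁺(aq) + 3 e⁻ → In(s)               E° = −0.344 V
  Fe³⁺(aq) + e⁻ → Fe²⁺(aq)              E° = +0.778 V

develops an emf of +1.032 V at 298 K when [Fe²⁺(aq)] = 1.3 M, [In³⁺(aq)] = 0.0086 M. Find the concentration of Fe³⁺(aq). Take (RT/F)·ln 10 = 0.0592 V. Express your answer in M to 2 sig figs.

Fe³⁺/Fe²⁺ is the cathode (higher E°); E°cell = +0.778 − (−0.344) = +1.122 V with n = 3.
From the Nernst equation, log Q = n(E° − E)/0.0592 = 3·(+1.122 − (+1.032))/0.0592 = 4.561.
For 3 Fe³⁺(aq) + In(s) → 3 Fe²⁺(aq) + In³⁺(aq), the reaction quotient is Q = ([Fe²⁺(aq)]^3·[In³⁺(aq)]) / [Fe³⁺(aq)]^3.
Isolating [Fe³⁺(aq)] in Q = 10^{4.561} yields log [Fe³⁺(aq)] = −2.095, i.e. 0.0080 M.

0.0080 M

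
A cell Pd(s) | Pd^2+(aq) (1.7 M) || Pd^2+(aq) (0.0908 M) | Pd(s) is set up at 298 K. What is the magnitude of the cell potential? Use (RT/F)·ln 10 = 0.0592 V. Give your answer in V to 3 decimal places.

0.038 V

For a concentration cell E°cell = 0, since both electrodes use the same couple.
The compartment with the higher Pd^2+(aq) concentration (1.7 M) acts as the cathode; ions are reduced there and produced at the dilute (0.0908 M) anode.
With n = 2, Ecell = −(0.0592/2)·log([dilute]/[conc]) = −(0.0592/2)·log(0.0908/1.7) = +0.038 V.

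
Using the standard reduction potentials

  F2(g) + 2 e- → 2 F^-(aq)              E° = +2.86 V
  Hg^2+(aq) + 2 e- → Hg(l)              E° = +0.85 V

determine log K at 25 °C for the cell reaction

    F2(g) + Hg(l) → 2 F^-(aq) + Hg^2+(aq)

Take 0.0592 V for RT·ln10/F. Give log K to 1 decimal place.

The F₂/F⁻ couple is reduced (cathode); E°cell = +2.86 − (+0.85) = +2.01 V with n = 2.
At equilibrium E = 0, so log K = nE°cell / 0.0592 = (2)(+2.01) / 0.0592 = 67.9.

log K = 67.9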